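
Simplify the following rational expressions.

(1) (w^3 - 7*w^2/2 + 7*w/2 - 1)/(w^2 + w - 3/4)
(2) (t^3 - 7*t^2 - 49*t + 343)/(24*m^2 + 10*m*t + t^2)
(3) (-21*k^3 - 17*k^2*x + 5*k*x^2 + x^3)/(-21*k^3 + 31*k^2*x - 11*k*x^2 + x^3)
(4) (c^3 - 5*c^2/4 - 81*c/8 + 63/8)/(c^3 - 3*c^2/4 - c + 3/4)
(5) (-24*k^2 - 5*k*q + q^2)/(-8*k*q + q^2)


(1) = (2*w^2 - 6*w + 4)/(2*w + 3)
(2) = (t^3 - 7*t^2 - 49*t + 343)/(24*m^2 + 10*m*t + t^2)
(3) = (7*k^2 + 8*k*x + x^2)/(7*k^2 - 8*k*x + x^2)
(4) = (2*c^2 - c - 21)/(2*c^2 - 2)
(5) = (3*k + q)/q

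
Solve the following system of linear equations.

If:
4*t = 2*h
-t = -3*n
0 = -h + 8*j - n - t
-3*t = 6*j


Then:
h = 0
j = 0
n = 0
t = 0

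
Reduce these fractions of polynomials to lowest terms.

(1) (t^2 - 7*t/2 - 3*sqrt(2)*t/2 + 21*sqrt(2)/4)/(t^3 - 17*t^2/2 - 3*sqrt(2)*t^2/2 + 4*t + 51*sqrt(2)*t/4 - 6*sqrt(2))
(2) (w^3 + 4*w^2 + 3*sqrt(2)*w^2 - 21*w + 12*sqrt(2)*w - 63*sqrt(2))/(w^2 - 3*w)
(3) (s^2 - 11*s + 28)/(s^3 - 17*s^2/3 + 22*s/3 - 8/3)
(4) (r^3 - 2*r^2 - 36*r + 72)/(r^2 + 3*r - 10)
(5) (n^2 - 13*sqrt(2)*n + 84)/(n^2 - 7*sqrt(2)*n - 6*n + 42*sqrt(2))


(1) = (16*t - 56)/(16*t^2 - 136*t + 64)
(2) = (w^2 + w*(3*sqrt(2) + 7) + 21*sqrt(2))/w
(3) = (3*s - 21)/(3*s^2 - 5*s + 2)
(4) = (r^2 - 36)/(r + 5)
(5) = (n - 6*sqrt(2))/(n - 6)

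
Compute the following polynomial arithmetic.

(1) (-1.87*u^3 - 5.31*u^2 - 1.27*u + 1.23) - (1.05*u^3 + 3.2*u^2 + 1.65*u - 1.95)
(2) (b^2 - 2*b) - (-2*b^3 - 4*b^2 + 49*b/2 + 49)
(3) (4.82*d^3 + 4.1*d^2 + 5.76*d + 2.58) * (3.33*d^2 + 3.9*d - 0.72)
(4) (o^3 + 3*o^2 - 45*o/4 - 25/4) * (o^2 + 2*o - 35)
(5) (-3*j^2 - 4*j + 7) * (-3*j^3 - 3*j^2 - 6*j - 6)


(1) = -2.92*u^3 - 8.51*u^2 - 2.92*u + 3.18
(2) = 2*b^3 + 5*b^2 - 53*b/2 - 49
(3) = 16.0506*d^5 + 32.451*d^4 + 31.7004*d^3 + 28.1034*d^2 + 5.9148*d - 1.8576
(4) = o^5 + 5*o^4 - 161*o^3/4 - 535*o^2/4 + 1525*o/4 + 875/4
(5) = 9*j^5 + 21*j^4 + 9*j^3 + 21*j^2 - 18*j - 42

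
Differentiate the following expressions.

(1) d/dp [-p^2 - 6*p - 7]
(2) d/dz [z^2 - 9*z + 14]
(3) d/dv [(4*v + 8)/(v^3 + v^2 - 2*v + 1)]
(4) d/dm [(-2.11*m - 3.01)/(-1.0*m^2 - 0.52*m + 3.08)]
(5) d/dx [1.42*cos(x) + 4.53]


(1) = -2*p - 6
(2) = 2*z - 9
(3) = 4*(v^3 + v^2 - 2*v - (v + 2)*(3*v^2 + 2*v - 2) + 1)/(v^3 + v^2 - 2*v + 1)^2
(4) = (2.11*m^2 + 1.0972*m - (2.0*m + 0.52)*(2.11*m + 3.01) - 6.4988)/(1.0*m^2 + 0.52*m - 3.08)^2
(5) = -1.42*sin(x)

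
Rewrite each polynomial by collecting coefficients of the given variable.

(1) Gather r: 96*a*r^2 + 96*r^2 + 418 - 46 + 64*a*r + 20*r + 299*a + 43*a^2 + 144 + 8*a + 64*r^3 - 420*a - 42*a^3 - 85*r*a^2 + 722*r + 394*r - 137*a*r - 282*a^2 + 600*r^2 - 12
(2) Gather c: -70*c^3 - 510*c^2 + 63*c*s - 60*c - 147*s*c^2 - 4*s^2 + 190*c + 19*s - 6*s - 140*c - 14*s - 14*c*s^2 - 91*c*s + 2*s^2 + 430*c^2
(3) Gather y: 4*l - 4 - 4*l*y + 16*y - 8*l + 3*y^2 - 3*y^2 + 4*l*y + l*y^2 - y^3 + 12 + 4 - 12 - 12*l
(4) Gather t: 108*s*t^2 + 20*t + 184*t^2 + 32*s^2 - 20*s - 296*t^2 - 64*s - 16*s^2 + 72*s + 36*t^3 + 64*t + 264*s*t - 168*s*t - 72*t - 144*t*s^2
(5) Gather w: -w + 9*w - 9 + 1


(1) = -42*a^3 - 239*a^2 - 113*a + 64*r^3 + r^2*(96*a + 696) + r*(-85*a^2 - 73*a + 1136) + 504
(2) = -70*c^3 + c^2*(-147*s - 80) + c*(-14*s^2 - 28*s - 10) - 2*s^2 - s
(3) = l*y^2 - 16*l - y^3 + 16*y
(4) = 16*s^2 - 12*s + 36*t^3 + t^2*(108*s - 112) + t*(-144*s^2 + 96*s + 12)
(5) = 8*w - 8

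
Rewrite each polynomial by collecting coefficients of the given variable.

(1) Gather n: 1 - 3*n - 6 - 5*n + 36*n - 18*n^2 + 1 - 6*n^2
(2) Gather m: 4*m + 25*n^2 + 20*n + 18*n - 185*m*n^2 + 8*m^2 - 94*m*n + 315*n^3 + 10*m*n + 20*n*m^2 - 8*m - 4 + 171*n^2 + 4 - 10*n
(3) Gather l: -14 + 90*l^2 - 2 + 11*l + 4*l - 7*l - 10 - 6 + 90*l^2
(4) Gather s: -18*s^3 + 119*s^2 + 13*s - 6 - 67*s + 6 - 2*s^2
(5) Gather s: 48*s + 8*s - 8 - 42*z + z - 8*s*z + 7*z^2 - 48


(1) = -24*n^2 + 28*n - 4
(2) = m^2*(20*n + 8) + m*(-185*n^2 - 84*n - 4) + 315*n^3 + 196*n^2 + 28*n
(3) = 180*l^2 + 8*l - 32
(4) = -18*s^3 + 117*s^2 - 54*s
(5) = s*(56 - 8*z) + 7*z^2 - 41*z - 56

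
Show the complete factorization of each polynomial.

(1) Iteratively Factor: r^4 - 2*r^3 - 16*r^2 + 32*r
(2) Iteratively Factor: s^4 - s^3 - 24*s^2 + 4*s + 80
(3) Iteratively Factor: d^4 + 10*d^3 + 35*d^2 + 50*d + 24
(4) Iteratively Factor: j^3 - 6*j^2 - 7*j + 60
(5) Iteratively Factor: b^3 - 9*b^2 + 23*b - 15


(1) = (r - 2)*(r^3 - 16*r) = r*(r - 2)*(r^2 - 16) = r*(r - 2)*(r + 4)*(r - 4)
(2) = (s - 2)*(s^3 + s^2 - 22*s - 40) = (s - 2)*(s + 4)*(s^2 - 3*s - 10) = (s - 5)*(s - 2)*(s + 4)*(s + 2)
(3) = (d + 1)*(d^3 + 9*d^2 + 26*d + 24) = (d + 1)*(d + 2)*(d^2 + 7*d + 12) = (d + 1)*(d + 2)*(d + 3)*(d + 4)
(4) = (j - 4)*(j^2 - 2*j - 15) = (j - 4)*(j + 3)*(j - 5)
(5) = (b - 3)*(b^2 - 6*b + 5) = (b - 3)*(b - 1)*(b - 5)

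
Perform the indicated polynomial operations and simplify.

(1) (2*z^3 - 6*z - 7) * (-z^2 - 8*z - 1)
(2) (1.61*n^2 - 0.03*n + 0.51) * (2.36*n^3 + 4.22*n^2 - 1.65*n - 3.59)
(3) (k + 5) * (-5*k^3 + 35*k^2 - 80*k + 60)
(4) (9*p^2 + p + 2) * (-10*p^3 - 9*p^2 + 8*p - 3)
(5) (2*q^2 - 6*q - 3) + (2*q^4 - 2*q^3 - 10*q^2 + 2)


(1) = -2*z^5 - 16*z^4 + 4*z^3 + 55*z^2 + 62*z + 7
(2) = 3.7996*n^5 + 6.7234*n^4 - 1.5795*n^3 - 3.5782*n^2 - 0.7338*n - 1.8309
(3) = -5*k^4 + 10*k^3 + 95*k^2 - 340*k + 300
(4) = -90*p^5 - 91*p^4 + 43*p^3 - 37*p^2 + 13*p - 6
(5) = 2*q^4 - 2*q^3 - 8*q^2 - 6*q - 1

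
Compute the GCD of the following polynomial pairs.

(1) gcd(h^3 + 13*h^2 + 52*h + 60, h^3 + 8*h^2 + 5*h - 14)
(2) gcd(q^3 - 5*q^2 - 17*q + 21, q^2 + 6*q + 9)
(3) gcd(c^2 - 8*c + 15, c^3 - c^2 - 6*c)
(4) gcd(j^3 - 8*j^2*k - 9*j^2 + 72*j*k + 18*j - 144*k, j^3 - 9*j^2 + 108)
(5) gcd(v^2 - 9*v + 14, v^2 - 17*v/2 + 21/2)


(1) = h + 2
(2) = q + 3
(3) = gcd((c - 5)*(c - 3), c*(c - 3)*(c + 2)) = c - 3
(4) = gcd((j - 6)*(j - 3)*(j - 8*k), (j - 6)^2*(j + 3)) = j - 6
(5) = gcd((v - 7)*(v - 2), (v - 7)*(v - 3/2)) = v - 7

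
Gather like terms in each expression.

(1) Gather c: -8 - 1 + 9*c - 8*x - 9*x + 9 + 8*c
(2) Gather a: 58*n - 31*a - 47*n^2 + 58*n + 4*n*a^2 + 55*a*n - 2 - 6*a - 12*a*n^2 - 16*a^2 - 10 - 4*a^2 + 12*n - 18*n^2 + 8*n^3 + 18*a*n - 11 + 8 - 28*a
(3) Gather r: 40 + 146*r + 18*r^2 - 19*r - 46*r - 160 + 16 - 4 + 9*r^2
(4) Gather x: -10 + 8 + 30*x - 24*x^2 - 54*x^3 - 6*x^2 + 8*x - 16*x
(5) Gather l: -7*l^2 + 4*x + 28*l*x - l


(1) = 17*c - 17*x
(2) = a^2*(4*n - 20) + a*(-12*n^2 + 73*n - 65) + 8*n^3 - 65*n^2 + 128*n - 15
(3) = 27*r^2 + 81*r - 108
(4) = -54*x^3 - 30*x^2 + 22*x - 2
(5) = -7*l^2 + l*(28*x - 1) + 4*x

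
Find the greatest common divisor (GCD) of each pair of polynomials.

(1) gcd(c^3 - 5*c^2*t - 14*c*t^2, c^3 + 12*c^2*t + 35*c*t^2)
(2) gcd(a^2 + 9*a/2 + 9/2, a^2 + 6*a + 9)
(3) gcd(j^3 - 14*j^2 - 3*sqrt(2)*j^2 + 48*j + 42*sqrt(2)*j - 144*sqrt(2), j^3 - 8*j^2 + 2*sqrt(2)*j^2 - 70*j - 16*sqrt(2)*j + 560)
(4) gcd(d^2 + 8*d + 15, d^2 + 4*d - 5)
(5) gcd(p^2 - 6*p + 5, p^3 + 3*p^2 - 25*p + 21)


(1) = gcd(c*(c - 7*t)*(c + 2*t), c*(c + 5*t)*(c + 7*t)) = c
(2) = gcd((a + 3/2)*(a + 3), (a + 3)^2) = a + 3
(3) = gcd((j - 8)*(j - 6)*(j - 3*sqrt(2)), (j - 8)*(j - 5*sqrt(2))*(j + 7*sqrt(2))) = j - 8
(4) = d + 5
(5) = gcd((p - 5)*(p - 1), (p - 3)*(p - 1)*(p + 7)) = p - 1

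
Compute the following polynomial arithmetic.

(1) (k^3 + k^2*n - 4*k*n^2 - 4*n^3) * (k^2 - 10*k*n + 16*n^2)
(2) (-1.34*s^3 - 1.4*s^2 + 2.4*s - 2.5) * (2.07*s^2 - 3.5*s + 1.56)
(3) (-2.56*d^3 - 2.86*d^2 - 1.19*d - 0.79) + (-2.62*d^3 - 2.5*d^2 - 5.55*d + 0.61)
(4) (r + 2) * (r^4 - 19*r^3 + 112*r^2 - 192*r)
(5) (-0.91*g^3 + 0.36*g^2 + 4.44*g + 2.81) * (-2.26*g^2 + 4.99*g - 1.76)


(1) = k^5 - 9*k^4*n + 2*k^3*n^2 + 52*k^2*n^3 - 24*k*n^4 - 64*n^5
(2) = -2.7738*s^5 + 1.792*s^4 + 7.7776*s^3 - 15.759*s^2 + 12.494*s - 3.9
(3) = -5.18*d^3 - 5.36*d^2 - 6.74*d - 0.18
(4) = r^5 - 17*r^4 + 74*r^3 + 32*r^2 - 384*r
(5) = 2.0566*g^5 - 5.3545*g^4 - 6.6364*g^3 + 15.1714*g^2 + 6.2075*g - 4.9456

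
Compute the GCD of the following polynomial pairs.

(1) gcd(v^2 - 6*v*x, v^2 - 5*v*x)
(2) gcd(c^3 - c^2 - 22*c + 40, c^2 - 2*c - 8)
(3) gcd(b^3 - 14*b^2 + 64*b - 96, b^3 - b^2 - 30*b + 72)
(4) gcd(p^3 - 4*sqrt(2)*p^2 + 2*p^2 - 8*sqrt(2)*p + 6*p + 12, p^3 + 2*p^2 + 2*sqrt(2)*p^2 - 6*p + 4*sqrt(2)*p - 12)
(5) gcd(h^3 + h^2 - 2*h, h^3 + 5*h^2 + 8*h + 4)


(1) = v
(2) = c - 4
(3) = gcd((b - 6)*(b - 4)^2, (b - 4)*(b - 3)*(b + 6)) = b - 4
(4) = gcd((p + 2)*(p - 3*sqrt(2))*(p - sqrt(2)), (p + 2)*(p - sqrt(2))*(p + 3*sqrt(2))) = p^2 + p*(2 - sqrt(2)) - 2*sqrt(2)
(5) = gcd(h*(h - 1)*(h + 2), (h + 1)*(h + 2)^2) = h + 2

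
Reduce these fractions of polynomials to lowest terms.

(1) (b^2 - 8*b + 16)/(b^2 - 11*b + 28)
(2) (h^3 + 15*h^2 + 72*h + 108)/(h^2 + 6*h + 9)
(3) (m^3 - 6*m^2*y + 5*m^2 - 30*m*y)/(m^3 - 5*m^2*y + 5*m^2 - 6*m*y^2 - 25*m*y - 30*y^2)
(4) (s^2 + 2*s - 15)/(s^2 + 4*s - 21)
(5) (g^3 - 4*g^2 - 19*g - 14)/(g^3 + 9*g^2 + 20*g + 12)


(1) = (b - 4)/(b - 7)
(2) = (h^2 + 12*h + 36)/(h + 3)
(3) = m/(m + y)
(4) = (s + 5)/(s + 7)
(5) = (g - 7)/(g + 6)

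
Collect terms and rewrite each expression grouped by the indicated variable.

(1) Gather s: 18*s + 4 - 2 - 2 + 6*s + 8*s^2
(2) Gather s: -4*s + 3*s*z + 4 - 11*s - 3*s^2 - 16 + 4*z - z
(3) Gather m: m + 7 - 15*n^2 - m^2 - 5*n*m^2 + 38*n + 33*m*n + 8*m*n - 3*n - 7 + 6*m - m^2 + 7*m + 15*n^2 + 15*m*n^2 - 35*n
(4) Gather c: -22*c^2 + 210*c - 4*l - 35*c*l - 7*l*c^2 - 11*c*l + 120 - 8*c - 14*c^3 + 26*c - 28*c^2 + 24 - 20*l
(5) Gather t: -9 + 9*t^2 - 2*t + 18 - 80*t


(1) = 8*s^2 + 24*s
(2) = -3*s^2 + s*(3*z - 15) + 3*z - 12
(3) = m^2*(-5*n - 2) + m*(15*n^2 + 41*n + 14)
(4) = -14*c^3 + c^2*(-7*l - 50) + c*(228 - 46*l) - 24*l + 144
(5) = 9*t^2 - 82*t + 9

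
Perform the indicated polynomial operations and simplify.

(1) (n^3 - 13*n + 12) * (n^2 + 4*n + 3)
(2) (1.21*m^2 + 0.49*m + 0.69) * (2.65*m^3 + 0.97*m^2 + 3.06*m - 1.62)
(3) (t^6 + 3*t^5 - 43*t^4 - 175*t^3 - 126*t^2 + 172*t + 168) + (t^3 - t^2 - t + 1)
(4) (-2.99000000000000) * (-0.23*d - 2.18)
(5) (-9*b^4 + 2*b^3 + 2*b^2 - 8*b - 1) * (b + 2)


(1) = n^5 + 4*n^4 - 10*n^3 - 40*n^2 + 9*n + 36
(2) = 3.2065*m^5 + 2.4722*m^4 + 6.0064*m^3 + 0.2085*m^2 + 1.3176*m - 1.1178
(3) = t^6 + 3*t^5 - 43*t^4 - 174*t^3 - 127*t^2 + 171*t + 169
(4) = 0.6877*d + 6.5182
(5) = -9*b^5 - 16*b^4 + 6*b^3 - 4*b^2 - 17*b - 2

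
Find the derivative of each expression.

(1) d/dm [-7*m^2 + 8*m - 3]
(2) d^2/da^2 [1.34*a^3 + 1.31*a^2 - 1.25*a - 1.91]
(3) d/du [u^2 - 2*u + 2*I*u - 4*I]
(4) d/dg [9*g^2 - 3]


(1) = 8 - 14*m
(2) = 8.04*a + 2.62
(3) = 2*u - 2 + 2*I
(4) = 18*g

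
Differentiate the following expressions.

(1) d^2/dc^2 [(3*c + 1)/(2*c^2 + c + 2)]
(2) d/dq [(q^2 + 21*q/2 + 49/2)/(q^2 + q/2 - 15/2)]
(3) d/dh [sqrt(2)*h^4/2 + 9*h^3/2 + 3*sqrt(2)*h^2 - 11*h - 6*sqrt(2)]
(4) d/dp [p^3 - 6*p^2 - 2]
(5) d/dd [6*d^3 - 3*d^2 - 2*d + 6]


(1) = 2*((3*c + 1)*(4*c + 1)^2 - (18*c + 5)*(2*c^2 + c + 2))/(2*c^2 + c + 2)^3
(2) = 4*(-10*q^2 - 64*q - 91)/(4*q^4 + 4*q^3 - 59*q^2 - 30*q + 225)
(3) = 2*sqrt(2)*h^3 + 27*h^2/2 + 6*sqrt(2)*h - 11
(4) = 3*p*(p - 4)
(5) = 18*d^2 - 6*d - 2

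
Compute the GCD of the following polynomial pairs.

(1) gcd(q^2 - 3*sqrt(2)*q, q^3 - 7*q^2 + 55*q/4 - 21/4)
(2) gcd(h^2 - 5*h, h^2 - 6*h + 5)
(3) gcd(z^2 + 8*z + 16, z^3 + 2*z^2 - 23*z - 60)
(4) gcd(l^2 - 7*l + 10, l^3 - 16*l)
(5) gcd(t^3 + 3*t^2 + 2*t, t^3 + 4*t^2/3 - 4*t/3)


(1) = gcd(q*(q - 3*sqrt(2)), (q - 7/2)*(q - 3)*(q - 1/2)) = 1
(2) = gcd(h*(h - 5), (h - 5)*(h - 1)) = h - 5
(3) = z + 4
(4) = 1
(5) = t^2 + 2*t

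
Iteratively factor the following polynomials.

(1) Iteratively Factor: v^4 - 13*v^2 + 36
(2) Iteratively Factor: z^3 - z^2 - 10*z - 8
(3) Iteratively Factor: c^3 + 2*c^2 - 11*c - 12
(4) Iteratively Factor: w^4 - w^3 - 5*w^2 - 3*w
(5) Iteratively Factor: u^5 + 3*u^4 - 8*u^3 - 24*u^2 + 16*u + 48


(1) = (v - 2)*(v^3 + 2*v^2 - 9*v - 18) = (v - 2)*(v + 3)*(v^2 - v - 6) = (v - 3)*(v - 2)*(v + 3)*(v + 2)
(2) = (z + 2)*(z^2 - 3*z - 4) = (z - 4)*(z + 2)*(z + 1)
(3) = (c + 4)*(c^2 - 2*c - 3) = (c - 3)*(c + 4)*(c + 1)
(4) = (w + 1)*(w^3 - 2*w^2 - 3*w) = (w - 3)*(w + 1)*(w^2 + w) = (w - 3)*(w + 1)^2*(w)
(5) = (u + 3)*(u^4 - 8*u^2 + 16) = (u + 2)*(u + 3)*(u^3 - 2*u^2 - 4*u + 8) = (u - 2)*(u + 2)*(u + 3)*(u^2 - 4) = (u - 2)*(u + 2)^2*(u + 3)*(u - 2)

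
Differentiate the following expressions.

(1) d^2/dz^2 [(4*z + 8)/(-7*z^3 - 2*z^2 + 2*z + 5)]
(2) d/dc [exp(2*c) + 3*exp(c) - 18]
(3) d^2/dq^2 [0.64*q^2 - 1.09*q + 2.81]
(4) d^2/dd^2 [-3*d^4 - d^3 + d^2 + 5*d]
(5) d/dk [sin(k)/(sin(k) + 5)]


(1) = 8*(-(z + 2)*(21*z^2 + 4*z - 2)^2 + (21*z^2 + 4*z + (z + 2)*(21*z + 2) - 2)*(7*z^3 + 2*z^2 - 2*z - 5))/(7*z^3 + 2*z^2 - 2*z - 5)^3
(2) = (2*exp(c) + 3)*exp(c)
(3) = 1.28000000000000
(4) = -36*d^2 - 6*d + 2
(5) = 5*cos(k)/(sin(k) + 5)^2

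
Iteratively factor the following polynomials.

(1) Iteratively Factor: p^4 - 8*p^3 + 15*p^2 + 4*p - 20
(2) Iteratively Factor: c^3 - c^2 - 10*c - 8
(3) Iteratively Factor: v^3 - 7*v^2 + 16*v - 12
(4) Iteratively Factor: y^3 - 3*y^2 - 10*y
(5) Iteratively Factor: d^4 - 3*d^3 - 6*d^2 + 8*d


(1) = (p - 5)*(p^3 - 3*p^2 + 4) = (p - 5)*(p + 1)*(p^2 - 4*p + 4) = (p - 5)*(p - 2)*(p + 1)*(p - 2)
(2) = (c + 2)*(c^2 - 3*c - 4) = (c - 4)*(c + 2)*(c + 1)
(3) = (v - 2)*(v^2 - 5*v + 6) = (v - 3)*(v - 2)*(v - 2)
(4) = (y)*(y^2 - 3*y - 10) = y*(y - 5)*(y + 2)
(5) = (d - 4)*(d^3 + d^2 - 2*d) = (d - 4)*(d + 2)*(d^2 - d) = d*(d - 4)*(d + 2)*(d - 1)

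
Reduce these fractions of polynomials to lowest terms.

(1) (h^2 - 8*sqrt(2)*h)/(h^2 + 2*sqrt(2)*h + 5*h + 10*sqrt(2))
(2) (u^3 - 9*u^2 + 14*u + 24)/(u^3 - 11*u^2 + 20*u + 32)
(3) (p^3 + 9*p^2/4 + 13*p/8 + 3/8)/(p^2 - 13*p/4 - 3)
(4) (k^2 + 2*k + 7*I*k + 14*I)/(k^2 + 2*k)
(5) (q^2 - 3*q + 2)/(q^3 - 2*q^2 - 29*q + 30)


(1) = (h^2 - 8*sqrt(2)*h)/(h^2 + h*(2*sqrt(2) + 5) + 10*sqrt(2))
(2) = (u - 6)/(u - 8)
(3) = (2*p^2 + 3*p + 1)/(2*p - 8)
(4) = (k + 7*I)/k
(5) = (q - 2)/(q^2 - q - 30)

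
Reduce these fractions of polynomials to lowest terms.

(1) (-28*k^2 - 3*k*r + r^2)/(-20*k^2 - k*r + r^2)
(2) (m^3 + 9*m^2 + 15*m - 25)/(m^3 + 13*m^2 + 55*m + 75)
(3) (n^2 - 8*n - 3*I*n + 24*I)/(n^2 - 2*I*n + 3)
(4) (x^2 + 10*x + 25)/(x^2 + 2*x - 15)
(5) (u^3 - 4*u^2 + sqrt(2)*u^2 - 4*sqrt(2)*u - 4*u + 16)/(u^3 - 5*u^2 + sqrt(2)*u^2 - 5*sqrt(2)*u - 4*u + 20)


(1) = (-7*k + r)/(-5*k + r)
(2) = (m - 1)/(m + 3)
(3) = (n - 8)/(n + I)
(4) = (x + 5)/(x - 3)
(5) = (u - 4)/(u - 5)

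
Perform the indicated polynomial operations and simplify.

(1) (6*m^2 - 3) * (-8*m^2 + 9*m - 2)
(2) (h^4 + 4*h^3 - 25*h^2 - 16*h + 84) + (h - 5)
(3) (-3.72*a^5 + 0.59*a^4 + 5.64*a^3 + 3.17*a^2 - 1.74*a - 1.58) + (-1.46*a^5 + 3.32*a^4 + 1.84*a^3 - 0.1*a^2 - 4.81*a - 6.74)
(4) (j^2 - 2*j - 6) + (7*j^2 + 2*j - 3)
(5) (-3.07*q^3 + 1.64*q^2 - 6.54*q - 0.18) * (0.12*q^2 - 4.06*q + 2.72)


(1) = -48*m^4 + 54*m^3 + 12*m^2 - 27*m + 6
(2) = h^4 + 4*h^3 - 25*h^2 - 15*h + 79
(3) = -5.18*a^5 + 3.91*a^4 + 7.48*a^3 + 3.07*a^2 - 6.55*a - 8.32
(4) = 8*j^2 - 9
(5) = -0.3684*q^5 + 12.661*q^4 - 15.7936*q^3 + 30.9916*q^2 - 17.058*q - 0.4896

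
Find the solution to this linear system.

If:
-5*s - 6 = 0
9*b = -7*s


Then:
b = 14/15
s = -6/5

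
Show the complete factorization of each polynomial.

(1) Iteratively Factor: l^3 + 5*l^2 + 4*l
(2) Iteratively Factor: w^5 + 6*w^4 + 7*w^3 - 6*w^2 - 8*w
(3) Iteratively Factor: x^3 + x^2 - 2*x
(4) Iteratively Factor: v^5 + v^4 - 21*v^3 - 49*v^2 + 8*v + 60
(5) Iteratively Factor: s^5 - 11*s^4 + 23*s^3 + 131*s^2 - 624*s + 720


(1) = (l + 1)*(l^2 + 4*l) = l*(l + 1)*(l + 4)
(2) = (w + 1)*(w^4 + 5*w^3 + 2*w^2 - 8*w) = w*(w + 1)*(w^3 + 5*w^2 + 2*w - 8) = w*(w + 1)*(w + 2)*(w^2 + 3*w - 4) = w*(w + 1)*(w + 2)*(w + 4)*(w - 1)
(3) = (x - 1)*(x^2 + 2*x) = x*(x - 1)*(x + 2)
(4) = (v - 1)*(v^4 + 2*v^3 - 19*v^2 - 68*v - 60) = (v - 1)*(v + 3)*(v^3 - v^2 - 16*v - 20) = (v - 1)*(v + 2)*(v + 3)*(v^2 - 3*v - 10) = (v - 5)*(v - 1)*(v + 2)*(v + 3)*(v + 2)
(5) = (s - 3)*(s^4 - 8*s^3 - s^2 + 128*s - 240) = (s - 5)*(s - 3)*(s^3 - 3*s^2 - 16*s + 48) = (s - 5)*(s - 4)*(s - 3)*(s^2 + s - 12) = (s - 5)*(s - 4)*(s - 3)^2*(s + 4)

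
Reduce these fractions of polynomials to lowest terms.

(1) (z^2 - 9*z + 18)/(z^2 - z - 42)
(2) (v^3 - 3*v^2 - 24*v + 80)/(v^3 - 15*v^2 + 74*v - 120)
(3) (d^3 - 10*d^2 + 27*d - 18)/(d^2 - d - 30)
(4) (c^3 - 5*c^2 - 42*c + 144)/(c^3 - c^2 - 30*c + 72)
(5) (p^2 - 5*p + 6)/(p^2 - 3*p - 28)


(1) = (z^2 - 9*z + 18)/(z^2 - z - 42)
(2) = (v^2 + v - 20)/(v^2 - 11*v + 30)
(3) = (d^2 - 4*d + 3)/(d + 5)
(4) = (c - 8)/(c - 4)
(5) = (p^2 - 5*p + 6)/(p^2 - 3*p - 28)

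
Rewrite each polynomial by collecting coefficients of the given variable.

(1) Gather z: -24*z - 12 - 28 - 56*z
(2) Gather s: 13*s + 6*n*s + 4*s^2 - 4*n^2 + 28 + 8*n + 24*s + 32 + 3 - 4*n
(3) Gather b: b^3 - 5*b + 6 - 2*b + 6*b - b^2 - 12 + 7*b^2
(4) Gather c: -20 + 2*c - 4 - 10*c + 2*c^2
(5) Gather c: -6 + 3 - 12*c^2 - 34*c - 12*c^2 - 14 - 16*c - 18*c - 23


(1) = -80*z - 40
(2) = -4*n^2 + 4*n + 4*s^2 + s*(6*n + 37) + 63
(3) = b^3 + 6*b^2 - b - 6
(4) = 2*c^2 - 8*c - 24
(5) = -24*c^2 - 68*c - 40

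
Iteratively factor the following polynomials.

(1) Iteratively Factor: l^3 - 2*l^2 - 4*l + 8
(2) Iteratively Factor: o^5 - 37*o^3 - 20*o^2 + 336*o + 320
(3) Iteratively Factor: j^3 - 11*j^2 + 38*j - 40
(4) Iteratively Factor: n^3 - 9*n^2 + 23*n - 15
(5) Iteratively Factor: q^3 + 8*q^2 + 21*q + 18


(1) = (l - 2)*(l^2 - 4) = (l - 2)^2*(l + 2)
(2) = (o - 4)*(o^4 + 4*o^3 - 21*o^2 - 104*o - 80) = (o - 4)*(o + 4)*(o^3 - 21*o - 20) = (o - 4)*(o + 1)*(o + 4)*(o^2 - o - 20) = (o - 5)*(o - 4)*(o + 1)*(o + 4)*(o + 4)
(3) = (j - 5)*(j^2 - 6*j + 8) = (j - 5)*(j - 2)*(j - 4)
(4) = (n - 5)*(n^2 - 4*n + 3) = (n - 5)*(n - 3)*(n - 1)
(5) = (q + 3)*(q^2 + 5*q + 6) = (q + 2)*(q + 3)*(q + 3)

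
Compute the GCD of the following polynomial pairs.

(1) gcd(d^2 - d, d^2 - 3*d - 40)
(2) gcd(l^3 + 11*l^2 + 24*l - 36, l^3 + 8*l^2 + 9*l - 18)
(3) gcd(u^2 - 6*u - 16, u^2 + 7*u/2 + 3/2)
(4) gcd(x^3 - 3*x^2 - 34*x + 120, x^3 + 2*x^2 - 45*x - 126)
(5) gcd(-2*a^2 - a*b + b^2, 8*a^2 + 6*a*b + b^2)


(1) = 1
(2) = l^2 + 5*l - 6
(3) = 1
(4) = x + 6
(5) = gcd((-2*a + b)*(a + b), (2*a + b)*(4*a + b)) = 1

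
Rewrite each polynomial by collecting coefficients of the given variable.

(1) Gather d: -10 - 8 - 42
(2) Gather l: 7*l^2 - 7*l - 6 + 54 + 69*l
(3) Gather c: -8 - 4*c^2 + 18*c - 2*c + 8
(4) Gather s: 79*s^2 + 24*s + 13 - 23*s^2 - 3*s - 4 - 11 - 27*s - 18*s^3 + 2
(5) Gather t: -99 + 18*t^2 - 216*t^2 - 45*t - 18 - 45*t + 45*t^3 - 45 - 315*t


(1) = -60
(2) = 7*l^2 + 62*l + 48
(3) = -4*c^2 + 16*c
(4) = -18*s^3 + 56*s^2 - 6*s
(5) = 45*t^3 - 198*t^2 - 405*t - 162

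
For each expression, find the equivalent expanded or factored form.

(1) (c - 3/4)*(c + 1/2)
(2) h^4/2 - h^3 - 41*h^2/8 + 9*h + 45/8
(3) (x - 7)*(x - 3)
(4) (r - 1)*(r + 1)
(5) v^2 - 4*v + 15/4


(1) = c^2 - c/4 - 3/8
(2) = (h/2 + 1/4)*(h - 3)*(h - 5/2)*(h + 3)
(3) = x^2 - 10*x + 21
(4) = r^2 - 1
(5) = (v - 5/2)*(v - 3/2)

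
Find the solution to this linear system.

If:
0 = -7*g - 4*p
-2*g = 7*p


Then:
g = 0
p = 0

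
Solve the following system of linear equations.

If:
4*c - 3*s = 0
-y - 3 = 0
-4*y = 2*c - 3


Then:
c = 15/2
s = 10
y = -3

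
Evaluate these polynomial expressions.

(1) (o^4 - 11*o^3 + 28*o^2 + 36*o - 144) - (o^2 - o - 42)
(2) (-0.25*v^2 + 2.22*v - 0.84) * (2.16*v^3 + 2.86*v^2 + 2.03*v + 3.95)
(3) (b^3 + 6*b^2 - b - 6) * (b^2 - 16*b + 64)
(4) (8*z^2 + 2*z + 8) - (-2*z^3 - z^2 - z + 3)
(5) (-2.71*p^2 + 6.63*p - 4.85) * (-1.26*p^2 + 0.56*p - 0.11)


(1) = o^4 - 11*o^3 + 27*o^2 + 37*o - 102
(2) = -0.54*v^5 + 4.0802*v^4 + 4.0273*v^3 + 1.1167*v^2 + 7.0638*v - 3.318
(3) = b^5 - 10*b^4 - 33*b^3 + 394*b^2 + 32*b - 384
(4) = 2*z^3 + 9*z^2 + 3*z + 5
(5) = 3.4146*p^4 - 9.8714*p^3 + 10.1219*p^2 - 3.4453*p + 0.5335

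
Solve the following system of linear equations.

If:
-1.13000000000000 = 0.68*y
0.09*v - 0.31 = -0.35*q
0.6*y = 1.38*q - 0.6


Then:
q = -0.29
v = 4.56
y = -1.66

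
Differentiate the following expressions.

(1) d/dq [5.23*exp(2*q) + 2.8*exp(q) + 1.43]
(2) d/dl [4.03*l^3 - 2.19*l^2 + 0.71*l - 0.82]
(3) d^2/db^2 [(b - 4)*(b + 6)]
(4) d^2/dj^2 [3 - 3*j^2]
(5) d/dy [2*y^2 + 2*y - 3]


(1) = (10.46*exp(q) + 2.8)*exp(q)
(2) = 12.09*l^2 - 4.38*l + 0.71
(3) = 2
(4) = -6
(5) = 4*y + 2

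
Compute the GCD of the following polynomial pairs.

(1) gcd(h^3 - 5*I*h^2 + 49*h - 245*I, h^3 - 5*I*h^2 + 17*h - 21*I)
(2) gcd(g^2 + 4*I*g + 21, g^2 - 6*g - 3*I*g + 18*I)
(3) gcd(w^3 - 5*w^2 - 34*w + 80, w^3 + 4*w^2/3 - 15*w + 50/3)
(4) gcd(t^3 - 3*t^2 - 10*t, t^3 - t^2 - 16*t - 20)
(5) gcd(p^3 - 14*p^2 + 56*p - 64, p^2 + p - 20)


(1) = h - 7*I
(2) = g - 3*I
(3) = gcd((w - 8)*(w - 2)*(w + 5), (w - 2)*(w - 5/3)*(w + 5)) = w^2 + 3*w - 10
(4) = t^2 - 3*t - 10
(5) = gcd((p - 8)*(p - 4)*(p - 2), (p - 4)*(p + 5)) = p - 4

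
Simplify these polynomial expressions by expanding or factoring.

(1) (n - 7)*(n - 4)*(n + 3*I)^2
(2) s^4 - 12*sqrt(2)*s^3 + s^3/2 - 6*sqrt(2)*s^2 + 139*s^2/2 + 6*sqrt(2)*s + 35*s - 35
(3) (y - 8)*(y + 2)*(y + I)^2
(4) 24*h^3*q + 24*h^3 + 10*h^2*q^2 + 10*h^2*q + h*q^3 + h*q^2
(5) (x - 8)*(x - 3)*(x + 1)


(1) = n^4 - 11*n^3 + 6*I*n^3 + 19*n^2 - 66*I*n^2 + 99*n + 168*I*n - 252
(2) = (s - 1/2)*(s + 1)*(s - 7*sqrt(2))*(s - 5*sqrt(2))
(3) = y^4 - 6*y^3 + 2*I*y^3 - 17*y^2 - 12*I*y^2 + 6*y - 32*I*y + 16
(4) = (4*h + q)*(6*h + q)*(h*q + h)
(5) = x^3 - 10*x^2 + 13*x + 24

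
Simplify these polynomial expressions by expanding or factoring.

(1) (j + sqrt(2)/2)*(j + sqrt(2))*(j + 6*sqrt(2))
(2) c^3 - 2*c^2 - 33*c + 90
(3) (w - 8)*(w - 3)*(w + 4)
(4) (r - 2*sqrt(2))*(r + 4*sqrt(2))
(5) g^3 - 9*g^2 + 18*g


(1) = j^3 + 15*sqrt(2)*j^2/2 + 19*j + 6*sqrt(2)
(2) = (c - 5)*(c - 3)*(c + 6)
(3) = w^3 - 7*w^2 - 20*w + 96
(4) = r^2 + 2*sqrt(2)*r - 16
(5) = g*(g - 6)*(g - 3)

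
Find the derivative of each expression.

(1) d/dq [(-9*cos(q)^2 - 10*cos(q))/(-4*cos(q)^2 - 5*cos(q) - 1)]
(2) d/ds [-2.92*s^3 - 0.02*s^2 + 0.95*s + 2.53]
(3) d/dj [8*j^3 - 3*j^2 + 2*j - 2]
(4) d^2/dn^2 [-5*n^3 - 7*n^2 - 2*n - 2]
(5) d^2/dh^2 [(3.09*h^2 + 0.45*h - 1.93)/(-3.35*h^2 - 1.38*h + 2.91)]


(1) = (5*sin(q)^2 - 18*cos(q) - 15)*sin(q)/((cos(q) + 1)^2*(4*cos(q) + 1)^2)
(2) = -8.76*s^2 - 0.04*s + 0.95
(3) = 24*j^2 - 6*j + 2
(4) = -30*n - 14
(5) = (18.46989*h^3 - 50.78064*h^2 + 27.21339*h - 10.966884)/(37.595375*h^6 + 46.46115*h^5 - 78.833205*h^4 - 78.089508*h^3 + 68.478993*h^2 + 35.057934*h - 24.642171)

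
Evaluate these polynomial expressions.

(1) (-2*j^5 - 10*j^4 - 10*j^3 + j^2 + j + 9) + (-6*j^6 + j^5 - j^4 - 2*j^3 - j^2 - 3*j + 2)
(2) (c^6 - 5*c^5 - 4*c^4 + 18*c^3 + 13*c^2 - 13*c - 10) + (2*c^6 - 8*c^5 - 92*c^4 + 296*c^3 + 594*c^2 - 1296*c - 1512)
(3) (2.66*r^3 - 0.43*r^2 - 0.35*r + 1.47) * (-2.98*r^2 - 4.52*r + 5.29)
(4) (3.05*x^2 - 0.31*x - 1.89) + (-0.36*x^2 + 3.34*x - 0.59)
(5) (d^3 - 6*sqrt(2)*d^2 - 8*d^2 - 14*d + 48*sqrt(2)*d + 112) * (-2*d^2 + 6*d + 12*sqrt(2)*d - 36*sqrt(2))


(1) = -6*j^6 - j^5 - 11*j^4 - 12*j^3 - 2*j + 11
(2) = 3*c^6 - 13*c^5 - 96*c^4 + 314*c^3 + 607*c^2 - 1309*c - 1522
(3) = -7.9268*r^5 - 10.7418*r^4 + 17.058*r^3 - 5.0733*r^2 - 8.4959*r + 7.7763
(4) = 2.69*x^2 + 3.03*x - 2.48
(5) = -2*d^5 + 22*d^4 + 24*sqrt(2)*d^4 - 264*sqrt(2)*d^3 - 164*d^3 + 408*sqrt(2)*d^2 + 1276*d^2 - 2784*d + 1848*sqrt(2)*d - 4032*sqrt(2)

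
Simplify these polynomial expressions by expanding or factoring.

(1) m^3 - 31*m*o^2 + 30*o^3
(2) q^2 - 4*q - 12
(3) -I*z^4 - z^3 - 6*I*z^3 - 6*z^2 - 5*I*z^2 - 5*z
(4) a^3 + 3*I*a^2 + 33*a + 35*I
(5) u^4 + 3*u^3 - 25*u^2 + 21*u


(1) = (m - 5*o)*(m - o)*(m + 6*o)
(2) = (q - 6)*(q + 2)
(3) = z*(z + 5)*(z - I)*(-I*z - I)
(4) = (a - 5*I)*(a + I)*(a + 7*I)
(5) = u*(u - 3)*(u - 1)*(u + 7)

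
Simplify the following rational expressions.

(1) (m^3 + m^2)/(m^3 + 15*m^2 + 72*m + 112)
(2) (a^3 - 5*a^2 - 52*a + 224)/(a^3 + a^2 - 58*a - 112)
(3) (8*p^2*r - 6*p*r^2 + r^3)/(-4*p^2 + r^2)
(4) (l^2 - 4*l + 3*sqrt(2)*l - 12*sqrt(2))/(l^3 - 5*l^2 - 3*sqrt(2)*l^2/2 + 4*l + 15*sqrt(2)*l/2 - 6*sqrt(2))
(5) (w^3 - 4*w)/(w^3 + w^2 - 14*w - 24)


(1) = (m^3 + m^2)/(m^3 + 15*m^2 + 72*m + 112)
(2) = (a - 4)/(a + 2)
(3) = (-4*p*r + r^2)/(2*p + r)
(4) = (2*l + 6*sqrt(2))/(2*l^2 + l*(-3*sqrt(2) - 2) + 3*sqrt(2))
(5) = (w^2 - 2*w)/(w^2 - w - 12)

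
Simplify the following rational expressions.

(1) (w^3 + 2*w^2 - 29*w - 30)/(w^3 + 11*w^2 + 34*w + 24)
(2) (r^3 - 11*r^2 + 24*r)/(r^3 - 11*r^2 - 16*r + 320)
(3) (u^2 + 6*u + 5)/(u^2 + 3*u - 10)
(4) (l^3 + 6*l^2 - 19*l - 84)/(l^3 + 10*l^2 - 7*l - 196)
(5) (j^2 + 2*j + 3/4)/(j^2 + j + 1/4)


(1) = (w - 5)/(w + 4)
(2) = (r^2 - 3*r)/(r^2 - 3*r - 40)
(3) = (u + 1)/(u - 2)
(4) = (l + 3)/(l + 7)
(5) = (2*j + 3)/(2*j + 1)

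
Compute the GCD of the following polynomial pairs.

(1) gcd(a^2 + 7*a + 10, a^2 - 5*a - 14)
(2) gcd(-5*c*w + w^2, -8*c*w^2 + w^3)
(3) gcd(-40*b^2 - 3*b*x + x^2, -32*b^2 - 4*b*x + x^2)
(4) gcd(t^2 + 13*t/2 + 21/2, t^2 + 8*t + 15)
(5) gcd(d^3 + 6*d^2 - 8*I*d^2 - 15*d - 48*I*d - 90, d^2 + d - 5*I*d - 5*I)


(1) = gcd((a + 2)*(a + 5), (a - 7)*(a + 2)) = a + 2
(2) = gcd(w*(-5*c + w), w^2*(-8*c + w)) = w
(3) = -8*b + x
(4) = gcd((t + 3)*(t + 7/2), (t + 3)*(t + 5)) = t + 3
(5) = gcd((d + 6)*(d - 5*I)*(d - 3*I), (d + 1)*(d - 5*I)) = d - 5*I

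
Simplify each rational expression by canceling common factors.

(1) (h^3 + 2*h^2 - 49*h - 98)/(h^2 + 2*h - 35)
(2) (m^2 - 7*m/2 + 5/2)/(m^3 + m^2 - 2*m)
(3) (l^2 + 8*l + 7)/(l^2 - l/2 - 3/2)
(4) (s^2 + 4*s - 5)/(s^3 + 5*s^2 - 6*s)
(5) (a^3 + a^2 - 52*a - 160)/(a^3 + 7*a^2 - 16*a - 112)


(1) = (h^2 - 5*h - 14)/(h - 5)
(2) = (2*m - 5)/(2*m^2 + 4*m)
(3) = (2*l + 14)/(2*l - 3)
(4) = (s + 5)/(s^2 + 6*s)
(5) = (a^2 - 3*a - 40)/(a^2 + 3*a - 28)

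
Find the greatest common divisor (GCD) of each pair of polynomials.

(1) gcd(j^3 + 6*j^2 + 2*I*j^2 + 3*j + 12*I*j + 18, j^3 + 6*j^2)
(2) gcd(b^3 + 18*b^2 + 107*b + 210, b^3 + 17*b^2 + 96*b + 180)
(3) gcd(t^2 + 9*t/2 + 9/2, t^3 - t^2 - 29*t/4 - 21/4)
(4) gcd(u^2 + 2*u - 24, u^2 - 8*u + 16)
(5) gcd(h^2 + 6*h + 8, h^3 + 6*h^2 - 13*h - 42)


(1) = gcd((j + 6)*(j - I)*(j + 3*I), j^2*(j + 6)) = j + 6
(2) = b^2 + 11*b + 30
(3) = t + 3/2
(4) = gcd((u - 4)*(u + 6), (u - 4)^2) = u - 4
(5) = gcd((h + 2)*(h + 4), (h - 3)*(h + 2)*(h + 7)) = h + 2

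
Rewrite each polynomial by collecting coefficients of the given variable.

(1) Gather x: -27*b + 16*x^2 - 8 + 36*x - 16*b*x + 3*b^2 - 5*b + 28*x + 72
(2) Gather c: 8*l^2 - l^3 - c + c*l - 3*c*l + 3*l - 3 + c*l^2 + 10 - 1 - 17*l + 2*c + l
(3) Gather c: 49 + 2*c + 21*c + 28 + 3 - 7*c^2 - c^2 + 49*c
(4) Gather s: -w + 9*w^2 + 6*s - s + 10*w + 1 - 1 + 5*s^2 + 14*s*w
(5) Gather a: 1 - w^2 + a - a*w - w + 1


(1) = 3*b^2 - 32*b + 16*x^2 + x*(64 - 16*b) + 64
(2) = c*(l^2 - 2*l + 1) - l^3 + 8*l^2 - 13*l + 6
(3) = -8*c^2 + 72*c + 80
(4) = 5*s^2 + s*(14*w + 5) + 9*w^2 + 9*w
(5) = a*(1 - w) - w^2 - w + 2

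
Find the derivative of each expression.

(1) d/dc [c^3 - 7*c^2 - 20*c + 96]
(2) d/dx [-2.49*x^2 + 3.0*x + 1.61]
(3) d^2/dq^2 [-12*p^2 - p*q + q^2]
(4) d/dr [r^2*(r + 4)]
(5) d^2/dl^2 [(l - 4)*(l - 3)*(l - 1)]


(1) = 3*c^2 - 14*c - 20
(2) = 3.0 - 4.98*x
(3) = 2
(4) = r*(3*r + 8)
(5) = 6*l - 16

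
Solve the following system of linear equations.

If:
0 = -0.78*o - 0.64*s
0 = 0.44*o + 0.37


Then:
o = -0.84
s = 1.02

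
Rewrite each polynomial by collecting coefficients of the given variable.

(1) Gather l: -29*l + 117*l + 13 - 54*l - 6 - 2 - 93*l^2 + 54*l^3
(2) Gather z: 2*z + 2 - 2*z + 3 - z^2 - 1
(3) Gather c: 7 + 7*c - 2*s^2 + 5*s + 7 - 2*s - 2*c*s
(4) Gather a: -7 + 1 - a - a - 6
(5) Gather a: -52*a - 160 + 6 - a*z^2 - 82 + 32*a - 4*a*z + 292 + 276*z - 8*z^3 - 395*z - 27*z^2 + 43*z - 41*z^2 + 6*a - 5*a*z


(1) = 54*l^3 - 93*l^2 + 34*l + 5
(2) = 4 - z^2
(3) = c*(7 - 2*s) - 2*s^2 + 3*s + 14
(4) = -2*a - 12
(5) = a*(-z^2 - 9*z - 14) - 8*z^3 - 68*z^2 - 76*z + 56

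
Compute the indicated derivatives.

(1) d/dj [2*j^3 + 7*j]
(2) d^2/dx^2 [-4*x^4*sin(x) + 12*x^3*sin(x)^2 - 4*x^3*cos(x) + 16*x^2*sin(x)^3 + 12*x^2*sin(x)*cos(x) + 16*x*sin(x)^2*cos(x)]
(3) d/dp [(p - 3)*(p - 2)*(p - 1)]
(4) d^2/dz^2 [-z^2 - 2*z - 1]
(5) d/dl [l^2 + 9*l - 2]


(1) = 6*j^2 + 7
(2) = 4*x^4*sin(x) - 28*x^3*cos(x) + 24*x^3*cos(2*x) - 36*x^2*sin(x) + 48*x^2*sin(2*x) + 36*x^2*sin(3*x) + 20*x*cos(x) + 12*x*cos(2*x) - 12*x*cos(3*x) + 36*x + 16*sin(x) + 12*sin(2*x) + 16*sin(3*x)
(3) = 3*p^2 - 12*p + 11
(4) = -2
(5) = 2*l + 9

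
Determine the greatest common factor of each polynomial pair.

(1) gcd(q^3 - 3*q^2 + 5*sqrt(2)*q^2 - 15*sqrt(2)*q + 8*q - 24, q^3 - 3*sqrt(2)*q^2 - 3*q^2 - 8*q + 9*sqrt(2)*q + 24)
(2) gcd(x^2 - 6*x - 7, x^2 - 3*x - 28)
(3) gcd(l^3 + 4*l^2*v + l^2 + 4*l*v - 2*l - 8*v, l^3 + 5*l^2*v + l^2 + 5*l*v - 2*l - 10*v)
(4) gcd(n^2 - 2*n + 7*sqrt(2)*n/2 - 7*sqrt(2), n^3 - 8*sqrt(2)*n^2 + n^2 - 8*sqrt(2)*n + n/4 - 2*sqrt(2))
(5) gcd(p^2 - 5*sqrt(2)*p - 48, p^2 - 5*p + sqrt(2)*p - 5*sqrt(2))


(1) = gcd((q - 3)*(q + sqrt(2))*(q + 4*sqrt(2)), (q - 3)*(q - 4*sqrt(2))*(q + sqrt(2))) = q^2 + q*(-3 + sqrt(2)) - 3*sqrt(2)
(2) = x - 7
(3) = gcd((l - 1)*(l + 2)*(l + 4*v), (l - 1)*(l + 2)*(l + 5*v)) = l^2 + l - 2
(4) = 1
(5) = 1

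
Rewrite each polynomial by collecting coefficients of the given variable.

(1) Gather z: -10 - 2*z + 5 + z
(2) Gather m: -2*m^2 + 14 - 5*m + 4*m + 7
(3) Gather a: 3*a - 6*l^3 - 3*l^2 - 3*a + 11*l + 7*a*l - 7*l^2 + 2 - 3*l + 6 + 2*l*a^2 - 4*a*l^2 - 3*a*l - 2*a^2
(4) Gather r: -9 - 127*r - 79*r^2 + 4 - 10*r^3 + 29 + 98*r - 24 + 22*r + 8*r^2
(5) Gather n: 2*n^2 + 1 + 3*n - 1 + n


(1) = -z - 5
(2) = -2*m^2 - m + 21
(3) = a^2*(2*l - 2) + a*(-4*l^2 + 4*l) - 6*l^3 - 10*l^2 + 8*l + 8
(4) = -10*r^3 - 71*r^2 - 7*r
(5) = 2*n^2 + 4*n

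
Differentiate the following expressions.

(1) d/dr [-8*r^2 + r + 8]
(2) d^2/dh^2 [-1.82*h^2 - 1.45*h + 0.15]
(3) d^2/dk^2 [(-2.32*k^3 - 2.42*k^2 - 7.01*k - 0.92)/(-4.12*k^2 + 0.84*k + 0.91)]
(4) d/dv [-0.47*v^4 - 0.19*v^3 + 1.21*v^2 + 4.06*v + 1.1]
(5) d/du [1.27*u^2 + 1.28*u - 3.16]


(1) = 1 - 16*r
(2) = -3.64000000000000
(3) = (275.401632*k^3 + 158.77752*k^2 + 150.114888*k + 1.487948)/(69.934528*k^6 - 42.775488*k^5 - 37.618896*k^4 + 18.303264*k^3 + 8.309028*k^2 - 2.086812*k - 0.753571)
(4) = -1.88*v^3 - 0.57*v^2 + 2.42*v + 4.06
(5) = 2.54*u + 1.28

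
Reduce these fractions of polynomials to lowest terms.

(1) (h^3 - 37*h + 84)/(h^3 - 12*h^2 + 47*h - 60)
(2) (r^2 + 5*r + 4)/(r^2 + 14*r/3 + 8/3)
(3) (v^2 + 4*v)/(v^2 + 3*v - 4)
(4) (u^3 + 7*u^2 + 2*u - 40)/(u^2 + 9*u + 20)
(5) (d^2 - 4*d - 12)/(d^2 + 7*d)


(1) = (h + 7)/(h - 5)
(2) = (3*r + 3)/(3*r + 2)
(3) = v/(v - 1)
(4) = u - 2
(5) = (d^2 - 4*d - 12)/(d^2 + 7*d)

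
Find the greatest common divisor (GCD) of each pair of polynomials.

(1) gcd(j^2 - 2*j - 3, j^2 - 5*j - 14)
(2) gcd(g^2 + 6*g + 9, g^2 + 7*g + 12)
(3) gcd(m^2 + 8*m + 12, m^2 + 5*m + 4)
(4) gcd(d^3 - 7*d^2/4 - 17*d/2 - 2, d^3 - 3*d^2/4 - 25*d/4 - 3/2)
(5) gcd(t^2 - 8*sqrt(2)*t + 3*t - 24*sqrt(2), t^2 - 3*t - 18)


(1) = gcd((j - 3)*(j + 1), (j - 7)*(j + 2)) = 1
(2) = g + 3
(3) = gcd((m + 2)*(m + 6), (m + 1)*(m + 4)) = 1
(4) = gcd((d - 4)*(d + 1/4)*(d + 2), (d - 3)*(d + 1/4)*(d + 2)) = d^2 + 9*d/4 + 1/2
(5) = gcd((t + 3)*(t - 8*sqrt(2)), (t - 6)*(t + 3)) = t + 3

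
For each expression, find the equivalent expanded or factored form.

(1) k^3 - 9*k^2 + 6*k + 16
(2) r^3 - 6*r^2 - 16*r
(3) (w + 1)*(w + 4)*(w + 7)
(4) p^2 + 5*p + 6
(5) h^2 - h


(1) = (k - 8)*(k - 2)*(k + 1)
(2) = r*(r - 8)*(r + 2)
(3) = w^3 + 12*w^2 + 39*w + 28
(4) = (p + 2)*(p + 3)
(5) = h*(h - 1)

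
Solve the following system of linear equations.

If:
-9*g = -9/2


Then:
g = 1/2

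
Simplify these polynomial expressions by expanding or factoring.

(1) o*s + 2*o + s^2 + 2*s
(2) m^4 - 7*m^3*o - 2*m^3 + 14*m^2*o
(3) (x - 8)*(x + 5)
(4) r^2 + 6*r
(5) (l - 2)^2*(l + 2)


(1) = (o + s)*(s + 2)
(2) = m^2*(m - 2)*(m - 7*o)
(3) = x^2 - 3*x - 40
(4) = r*(r + 6)
(5) = l^3 - 2*l^2 - 4*l + 8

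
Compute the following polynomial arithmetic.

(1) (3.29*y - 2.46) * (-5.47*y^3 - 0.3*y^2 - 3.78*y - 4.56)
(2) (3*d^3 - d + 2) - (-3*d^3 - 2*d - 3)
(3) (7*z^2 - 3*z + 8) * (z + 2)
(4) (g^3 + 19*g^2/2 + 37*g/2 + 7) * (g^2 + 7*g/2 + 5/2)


(1) = -17.9963*y^4 + 12.4692*y^3 - 11.6982*y^2 - 5.7036*y + 11.2176
(2) = 6*d^3 + d + 5
(3) = 7*z^3 + 11*z^2 + 2*z + 16
(4) = g^5 + 13*g^4 + 217*g^3/4 + 191*g^2/2 + 283*g/4 + 35/2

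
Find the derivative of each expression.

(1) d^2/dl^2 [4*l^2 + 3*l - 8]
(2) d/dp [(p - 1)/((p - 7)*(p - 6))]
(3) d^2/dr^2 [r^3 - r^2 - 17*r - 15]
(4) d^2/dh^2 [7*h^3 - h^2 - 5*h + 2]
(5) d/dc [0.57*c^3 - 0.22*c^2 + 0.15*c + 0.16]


(1) = 8
(2) = (-p^2 + 2*p + 29)/(p^4 - 26*p^3 + 253*p^2 - 1092*p + 1764)
(3) = 6*r - 2
(4) = 42*h - 2
(5) = 1.71*c^2 - 0.44*c + 0.15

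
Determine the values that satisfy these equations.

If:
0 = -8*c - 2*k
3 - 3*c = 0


Then:
c = 1
k = -4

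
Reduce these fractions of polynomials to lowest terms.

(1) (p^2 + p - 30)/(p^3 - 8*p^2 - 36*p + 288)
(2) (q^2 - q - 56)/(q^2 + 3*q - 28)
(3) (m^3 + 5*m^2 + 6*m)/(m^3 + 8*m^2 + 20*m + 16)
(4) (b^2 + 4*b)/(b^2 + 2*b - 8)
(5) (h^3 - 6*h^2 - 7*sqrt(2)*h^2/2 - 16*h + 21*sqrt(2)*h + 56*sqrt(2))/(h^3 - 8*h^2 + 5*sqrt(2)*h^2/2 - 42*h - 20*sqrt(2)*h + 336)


(1) = (p - 5)/(p^2 - 14*p + 48)
(2) = (q - 8)/(q - 4)
(3) = (m^2 + 3*m)/(m^2 + 6*m + 8)
(4) = b/(b - 2)
(5) = (4*h + 8)/(4*h + 24*sqrt(2))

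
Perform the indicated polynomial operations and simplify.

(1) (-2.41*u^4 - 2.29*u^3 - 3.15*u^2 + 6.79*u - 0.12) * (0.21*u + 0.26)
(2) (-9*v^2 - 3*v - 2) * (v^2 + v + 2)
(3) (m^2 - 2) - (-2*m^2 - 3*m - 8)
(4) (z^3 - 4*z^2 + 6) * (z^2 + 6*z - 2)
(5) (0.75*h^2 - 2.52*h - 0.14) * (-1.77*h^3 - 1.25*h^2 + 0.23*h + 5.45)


(1) = -0.5061*u^5 - 1.1075*u^4 - 1.2569*u^3 + 0.6069*u^2 + 1.7402*u - 0.0312
(2) = -9*v^4 - 12*v^3 - 23*v^2 - 8*v - 4
(3) = 3*m^2 + 3*m + 6
(4) = z^5 + 2*z^4 - 26*z^3 + 14*z^2 + 36*z - 12
(5) = -1.3275*h^5 + 3.5229*h^4 + 3.5703*h^3 + 3.6829*h^2 - 13.7662*h - 0.763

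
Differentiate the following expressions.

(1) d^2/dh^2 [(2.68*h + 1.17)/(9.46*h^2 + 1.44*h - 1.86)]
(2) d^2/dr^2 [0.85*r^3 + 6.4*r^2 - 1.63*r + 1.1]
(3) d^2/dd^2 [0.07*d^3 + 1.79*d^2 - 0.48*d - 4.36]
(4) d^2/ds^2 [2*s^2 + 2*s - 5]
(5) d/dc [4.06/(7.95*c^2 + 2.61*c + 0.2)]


(1) = ((2.68*h + 1.17)*(18.92*h + 1.44)*(37.84*h + 2.88) - (152.1168*h + 29.8548)*(9.46*h^2 + 1.44*h - 1.86))/(9.46*h^2 + 1.44*h - 1.86)^3
(2) = 5.1*r + 12.8
(3) = 0.42*d + 3.58
(4) = 4
(5) = (-64.554*c - 10.5966)/(7.95*c^2 + 2.61*c + 0.2)^2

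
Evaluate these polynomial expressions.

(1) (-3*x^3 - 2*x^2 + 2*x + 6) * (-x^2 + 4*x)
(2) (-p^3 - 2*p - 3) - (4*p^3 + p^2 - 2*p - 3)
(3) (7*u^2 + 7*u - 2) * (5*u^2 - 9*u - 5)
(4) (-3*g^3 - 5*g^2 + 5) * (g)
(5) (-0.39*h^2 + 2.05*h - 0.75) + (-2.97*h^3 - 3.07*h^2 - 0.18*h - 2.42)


(1) = 3*x^5 - 10*x^4 - 10*x^3 + 2*x^2 + 24*x
(2) = -5*p^3 - p^2
(3) = 35*u^4 - 28*u^3 - 108*u^2 - 17*u + 10
(4) = -3*g^4 - 5*g^3 + 5*g
(5) = -2.97*h^3 - 3.46*h^2 + 1.87*h - 3.17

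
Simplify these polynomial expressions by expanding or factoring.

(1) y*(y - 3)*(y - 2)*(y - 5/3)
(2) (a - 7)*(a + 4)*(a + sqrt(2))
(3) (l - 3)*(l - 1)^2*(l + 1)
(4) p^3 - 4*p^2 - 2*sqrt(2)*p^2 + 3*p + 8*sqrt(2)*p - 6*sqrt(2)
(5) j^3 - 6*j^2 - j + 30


(1) = y^4 - 20*y^3/3 + 43*y^2/3 - 10*y
(2) = a^3 - 3*a^2 + sqrt(2)*a^2 - 28*a - 3*sqrt(2)*a - 28*sqrt(2)
(3) = l^4 - 4*l^3 + 2*l^2 + 4*l - 3
(4) = (p - 3)*(p - 1)*(p - 2*sqrt(2))
(5) = (j - 5)*(j - 3)*(j + 2)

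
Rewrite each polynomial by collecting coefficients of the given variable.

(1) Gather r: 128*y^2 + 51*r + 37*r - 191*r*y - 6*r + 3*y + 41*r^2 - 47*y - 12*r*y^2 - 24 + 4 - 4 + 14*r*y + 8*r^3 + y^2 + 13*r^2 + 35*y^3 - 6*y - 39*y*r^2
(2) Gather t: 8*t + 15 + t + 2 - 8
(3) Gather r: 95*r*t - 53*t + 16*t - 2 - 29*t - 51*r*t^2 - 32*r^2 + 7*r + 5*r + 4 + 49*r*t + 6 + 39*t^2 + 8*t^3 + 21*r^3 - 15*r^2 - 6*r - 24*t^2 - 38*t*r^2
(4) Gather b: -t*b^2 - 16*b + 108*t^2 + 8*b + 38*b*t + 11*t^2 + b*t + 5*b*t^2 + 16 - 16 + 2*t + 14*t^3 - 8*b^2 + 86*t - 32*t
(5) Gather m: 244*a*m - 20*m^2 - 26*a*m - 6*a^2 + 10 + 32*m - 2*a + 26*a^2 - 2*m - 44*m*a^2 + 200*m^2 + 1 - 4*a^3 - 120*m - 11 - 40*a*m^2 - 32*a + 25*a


(1) = 8*r^3 + r^2*(54 - 39*y) + r*(-12*y^2 - 177*y + 82) + 35*y^3 + 129*y^2 - 50*y - 24
(2) = 9*t + 9
(3) = 21*r^3 + r^2*(-38*t - 47) + r*(-51*t^2 + 144*t + 6) + 8*t^3 + 15*t^2 - 66*t + 8
(4) = b^2*(-t - 8) + b*(5*t^2 + 39*t - 8) + 14*t^3 + 119*t^2 + 56*t
(5) = -4*a^3 + 20*a^2 - 9*a + m^2*(180 - 40*a) + m*(-44*a^2 + 218*a - 90)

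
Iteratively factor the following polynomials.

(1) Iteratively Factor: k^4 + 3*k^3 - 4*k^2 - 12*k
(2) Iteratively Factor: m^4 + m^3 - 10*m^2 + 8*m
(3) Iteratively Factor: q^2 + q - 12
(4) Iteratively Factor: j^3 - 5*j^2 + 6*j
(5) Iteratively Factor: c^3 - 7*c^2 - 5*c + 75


(1) = (k + 2)*(k^3 + k^2 - 6*k) = (k - 2)*(k + 2)*(k^2 + 3*k) = (k - 2)*(k + 2)*(k + 3)*(k)
(2) = (m + 4)*(m^3 - 3*m^2 + 2*m) = (m - 2)*(m + 4)*(m^2 - m) = (m - 2)*(m - 1)*(m + 4)*(m)
(3) = (q + 4)*(q - 3)
(4) = (j)*(j^2 - 5*j + 6) = j*(j - 3)*(j - 2)
(5) = (c - 5)*(c^2 - 2*c - 15) = (c - 5)*(c + 3)*(c - 5)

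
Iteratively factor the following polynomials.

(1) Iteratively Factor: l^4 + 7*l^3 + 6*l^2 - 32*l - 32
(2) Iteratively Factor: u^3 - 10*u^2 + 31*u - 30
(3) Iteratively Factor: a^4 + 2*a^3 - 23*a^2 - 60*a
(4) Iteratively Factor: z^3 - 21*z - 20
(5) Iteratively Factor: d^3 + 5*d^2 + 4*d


(1) = (l - 2)*(l^3 + 9*l^2 + 24*l + 16) = (l - 2)*(l + 4)*(l^2 + 5*l + 4) = (l - 2)*(l + 1)*(l + 4)*(l + 4)
(2) = (u - 5)*(u^2 - 5*u + 6) = (u - 5)*(u - 3)*(u - 2)
(3) = (a - 5)*(a^3 + 7*a^2 + 12*a) = a*(a - 5)*(a^2 + 7*a + 12) = a*(a - 5)*(a + 4)*(a + 3)
(4) = (z + 4)*(z^2 - 4*z - 5) = (z + 1)*(z + 4)*(z - 5)
(5) = (d + 1)*(d^2 + 4*d) = (d + 1)*(d + 4)*(d)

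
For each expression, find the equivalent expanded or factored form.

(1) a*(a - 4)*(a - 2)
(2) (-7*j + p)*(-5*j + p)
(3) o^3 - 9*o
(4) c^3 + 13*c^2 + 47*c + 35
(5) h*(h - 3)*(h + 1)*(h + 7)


(1) = a^3 - 6*a^2 + 8*a
(2) = 35*j^2 - 12*j*p + p^2
(3) = o*(o - 3)*(o + 3)
(4) = (c + 1)*(c + 5)*(c + 7)
(5) = h^4 + 5*h^3 - 17*h^2 - 21*h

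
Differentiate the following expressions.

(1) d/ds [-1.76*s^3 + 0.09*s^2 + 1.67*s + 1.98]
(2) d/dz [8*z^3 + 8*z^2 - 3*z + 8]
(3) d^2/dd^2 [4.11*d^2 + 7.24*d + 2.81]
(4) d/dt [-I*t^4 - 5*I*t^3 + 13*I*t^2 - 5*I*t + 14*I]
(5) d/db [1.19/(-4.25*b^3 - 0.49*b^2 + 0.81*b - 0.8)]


(1) = -5.28*s^2 + 0.18*s + 1.67
(2) = 24*z^2 + 16*z - 3
(3) = 8.22000000000000
(4) = I*(-4*t^3 - 15*t^2 + 26*t - 5)
(5) = (15.1725*b^2 + 1.1662*b - 0.9639)/(4.25*b^3 + 0.49*b^2 - 0.81*b + 0.8)^2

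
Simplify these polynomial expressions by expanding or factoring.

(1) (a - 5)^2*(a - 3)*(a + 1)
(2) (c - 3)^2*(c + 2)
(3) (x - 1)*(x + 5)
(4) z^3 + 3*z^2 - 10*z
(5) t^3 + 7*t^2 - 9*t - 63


(1) = a^4 - 12*a^3 + 42*a^2 - 20*a - 75
(2) = c^3 - 4*c^2 - 3*c + 18
(3) = x^2 + 4*x - 5
(4) = z*(z - 2)*(z + 5)
(5) = (t - 3)*(t + 3)*(t + 7)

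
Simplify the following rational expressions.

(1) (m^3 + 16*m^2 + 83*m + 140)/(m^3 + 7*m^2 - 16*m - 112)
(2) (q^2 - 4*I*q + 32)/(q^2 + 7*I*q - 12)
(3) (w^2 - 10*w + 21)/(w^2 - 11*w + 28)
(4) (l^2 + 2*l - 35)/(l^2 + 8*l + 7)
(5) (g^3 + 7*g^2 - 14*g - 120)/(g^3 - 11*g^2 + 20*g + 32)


(1) = (m + 5)/(m - 4)
(2) = (q - 8*I)/(q + 3*I)
(3) = (w - 3)/(w - 4)
(4) = (l - 5)/(l + 1)
(5) = (g^2 + 11*g + 30)/(g^2 - 7*g - 8)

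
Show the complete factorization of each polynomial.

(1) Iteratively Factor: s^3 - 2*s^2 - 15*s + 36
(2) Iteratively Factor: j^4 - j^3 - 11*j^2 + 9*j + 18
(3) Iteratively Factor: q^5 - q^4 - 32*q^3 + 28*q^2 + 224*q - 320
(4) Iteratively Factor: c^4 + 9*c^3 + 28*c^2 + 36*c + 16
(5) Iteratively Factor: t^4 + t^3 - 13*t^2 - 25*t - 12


(1) = (s + 4)*(s^2 - 6*s + 9) = (s - 3)*(s + 4)*(s - 3)
(2) = (j + 1)*(j^3 - 2*j^2 - 9*j + 18) = (j + 1)*(j + 3)*(j^2 - 5*j + 6) = (j - 2)*(j + 1)*(j + 3)*(j - 3)
(3) = (q - 5)*(q^4 + 4*q^3 - 12*q^2 - 32*q + 64) = (q - 5)*(q - 2)*(q^3 + 6*q^2 - 32) = (q - 5)*(q - 2)^2*(q^2 + 8*q + 16) = (q - 5)*(q - 2)^2*(q + 4)*(q + 4)
(4) = (c + 4)*(c^3 + 5*c^2 + 8*c + 4) = (c + 2)*(c + 4)*(c^2 + 3*c + 2) = (c + 2)^2*(c + 4)*(c + 1)
(5) = (t + 1)*(t^3 - 13*t - 12) = (t + 1)^2*(t^2 - t - 12) = (t + 1)^2*(t + 3)*(t - 4)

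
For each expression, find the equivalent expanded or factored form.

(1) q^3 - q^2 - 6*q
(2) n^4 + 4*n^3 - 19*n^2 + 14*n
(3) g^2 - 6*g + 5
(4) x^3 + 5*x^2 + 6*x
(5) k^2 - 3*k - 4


(1) = q*(q - 3)*(q + 2)
(2) = n*(n - 2)*(n - 1)*(n + 7)
(3) = (g - 5)*(g - 1)
(4) = x*(x + 2)*(x + 3)
(5) = (k - 4)*(k + 1)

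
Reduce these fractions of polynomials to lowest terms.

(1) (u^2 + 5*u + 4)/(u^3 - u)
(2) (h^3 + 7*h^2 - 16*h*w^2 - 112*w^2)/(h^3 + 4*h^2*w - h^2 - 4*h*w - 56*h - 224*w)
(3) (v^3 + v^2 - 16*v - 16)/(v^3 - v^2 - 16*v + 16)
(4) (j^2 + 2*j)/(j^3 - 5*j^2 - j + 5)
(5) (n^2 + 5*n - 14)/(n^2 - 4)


(1) = (u + 4)/(u^2 - u)
(2) = (h - 4*w)/(h - 8)
(3) = (v + 1)/(v - 1)
(4) = (j^2 + 2*j)/(j^3 - 5*j^2 - j + 5)
(5) = (n + 7)/(n + 2)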